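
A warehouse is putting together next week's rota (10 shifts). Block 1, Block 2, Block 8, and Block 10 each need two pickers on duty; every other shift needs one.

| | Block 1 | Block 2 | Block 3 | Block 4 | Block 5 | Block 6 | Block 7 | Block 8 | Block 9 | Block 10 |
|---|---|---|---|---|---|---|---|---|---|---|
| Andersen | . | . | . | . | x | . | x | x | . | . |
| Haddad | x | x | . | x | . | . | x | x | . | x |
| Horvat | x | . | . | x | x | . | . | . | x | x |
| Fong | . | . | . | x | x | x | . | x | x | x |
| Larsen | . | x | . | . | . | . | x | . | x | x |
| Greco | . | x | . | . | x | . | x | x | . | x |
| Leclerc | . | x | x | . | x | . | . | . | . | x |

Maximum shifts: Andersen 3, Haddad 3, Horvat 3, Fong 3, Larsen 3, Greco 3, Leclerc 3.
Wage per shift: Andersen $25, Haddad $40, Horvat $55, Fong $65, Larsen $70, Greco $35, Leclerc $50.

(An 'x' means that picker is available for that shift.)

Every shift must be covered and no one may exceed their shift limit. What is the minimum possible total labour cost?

Block 1 can only be covered by Haddad and Horvat, so that assignment is forced.
Block 3 can only be covered by Leclerc, so that assignment is forced.
Block 6 can only be covered by Fong, so that assignment is forced.
Picking the cheapest available picker for each shift independently would cost $565, but that ignores the shift limits.
An optimal schedule: Block 1→Haddad+Horvat, Block 2→Greco+Haddad, Block 3→Leclerc, Block 4→Haddad, Block 5→Andersen, Block 6→Fong, Block 7→Andersen, Block 8→Andersen+Greco, Block 9→Horvat, Block 10→Greco+Leclerc.
Total: 40 + 55 + 35 + 40 + 50 + 40 + 25 + 65 + 25 + 25 + 35 + 55 + 35 + 50 = $575.

$575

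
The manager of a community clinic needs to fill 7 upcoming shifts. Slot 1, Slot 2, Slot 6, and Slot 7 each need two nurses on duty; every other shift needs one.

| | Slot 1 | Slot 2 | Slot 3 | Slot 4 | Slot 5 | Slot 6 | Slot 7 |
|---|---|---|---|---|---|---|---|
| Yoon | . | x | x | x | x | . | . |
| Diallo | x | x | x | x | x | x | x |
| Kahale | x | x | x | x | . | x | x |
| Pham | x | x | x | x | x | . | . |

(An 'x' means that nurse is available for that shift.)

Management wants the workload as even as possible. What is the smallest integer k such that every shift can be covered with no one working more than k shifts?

With 4 nurses and 11 worker-slots to fill, someone must work at least ⌈11/4⌉ = 3 shifts, so k ≥ 3.
k = 3 works: Slot 1→Diallo+Kahale, Slot 2→Yoon+Pham, Slot 3→Yoon, Slot 4→Pham, Slot 5→Yoon, Slot 6→Diallo+Kahale, Slot 7→Diallo+Kahale.
Loads: Yoon 3, Diallo 3, Kahale 3, Pham 2 — all ≤ 3.

3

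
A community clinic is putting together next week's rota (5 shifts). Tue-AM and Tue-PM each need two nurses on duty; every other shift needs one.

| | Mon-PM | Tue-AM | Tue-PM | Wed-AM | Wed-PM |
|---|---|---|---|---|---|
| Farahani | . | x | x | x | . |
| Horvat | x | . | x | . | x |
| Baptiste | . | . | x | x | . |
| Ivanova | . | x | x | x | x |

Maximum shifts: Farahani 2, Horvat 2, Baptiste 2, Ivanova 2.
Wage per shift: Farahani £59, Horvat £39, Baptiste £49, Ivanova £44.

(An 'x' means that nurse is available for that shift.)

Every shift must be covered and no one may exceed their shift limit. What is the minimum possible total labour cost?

Mon-PM can only be covered by Horvat, so that assignment is forced.
Tue-AM can only be covered by Farahani and Ivanova, so that assignment is forced.
Picking the cheapest available nurse for each shift independently would cost £308, but that ignores the shift limits.
An optimal schedule: Mon-PM→Horvat, Tue-AM→Ivanova+Farahani, Tue-PM→Ivanova+Baptiste, Wed-AM→Baptiste, Wed-PM→Horvat.
Total: 39 + 44 + 59 + 44 + 49 + 49 + 39 = £323.

£323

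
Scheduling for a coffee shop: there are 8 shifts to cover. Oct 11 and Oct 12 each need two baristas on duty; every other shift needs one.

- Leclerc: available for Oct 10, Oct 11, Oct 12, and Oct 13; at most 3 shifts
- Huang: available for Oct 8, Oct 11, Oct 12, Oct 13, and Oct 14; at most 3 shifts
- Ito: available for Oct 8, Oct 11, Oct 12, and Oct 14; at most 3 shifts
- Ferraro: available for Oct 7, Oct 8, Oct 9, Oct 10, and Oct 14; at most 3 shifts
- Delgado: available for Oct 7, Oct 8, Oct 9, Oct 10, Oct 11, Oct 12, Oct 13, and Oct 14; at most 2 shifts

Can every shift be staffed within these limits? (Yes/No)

One valid schedule: Oct 7→Ferraro, Oct 8→Huang, Oct 9→Ferraro, Oct 10→Leclerc, Oct 11→Leclerc+Huang, Oct 12→Ito+Delgado, Oct 13→Leclerc, Oct 14→Huang.
Loads: Leclerc 3/3, Huang 3/3, Ito 1/3, Ferraro 2/3, Delgado 1/2 — all within limits.

Yes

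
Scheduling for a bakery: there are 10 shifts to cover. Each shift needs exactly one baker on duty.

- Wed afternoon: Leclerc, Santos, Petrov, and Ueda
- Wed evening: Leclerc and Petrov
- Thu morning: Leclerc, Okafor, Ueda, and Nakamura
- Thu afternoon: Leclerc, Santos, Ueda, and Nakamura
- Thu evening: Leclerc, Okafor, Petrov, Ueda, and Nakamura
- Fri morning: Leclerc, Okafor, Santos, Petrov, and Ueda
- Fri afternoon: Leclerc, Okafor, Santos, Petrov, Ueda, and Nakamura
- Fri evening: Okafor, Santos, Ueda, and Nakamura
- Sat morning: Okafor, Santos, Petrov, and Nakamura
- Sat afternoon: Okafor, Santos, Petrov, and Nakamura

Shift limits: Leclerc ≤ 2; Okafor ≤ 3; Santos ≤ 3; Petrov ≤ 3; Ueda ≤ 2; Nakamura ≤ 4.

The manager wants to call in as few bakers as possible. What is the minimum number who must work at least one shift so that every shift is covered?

3

10 slots to fill and no one can take more than 4, so at least ⌈10/4⌉ = 3 bakers are needed.
Okafor, Petrov, and Nakamura alone can cover everything: Wed afternoon→Petrov, Wed evening→Petrov, Thu morning→Okafor, Thu afternoon→Nakamura, Thu evening→Petrov, Fri morning→Okafor, Fri afternoon→Nakamura, Fri evening→Okafor, Sat morning→Nakamura, Sat afternoon→Nakamura.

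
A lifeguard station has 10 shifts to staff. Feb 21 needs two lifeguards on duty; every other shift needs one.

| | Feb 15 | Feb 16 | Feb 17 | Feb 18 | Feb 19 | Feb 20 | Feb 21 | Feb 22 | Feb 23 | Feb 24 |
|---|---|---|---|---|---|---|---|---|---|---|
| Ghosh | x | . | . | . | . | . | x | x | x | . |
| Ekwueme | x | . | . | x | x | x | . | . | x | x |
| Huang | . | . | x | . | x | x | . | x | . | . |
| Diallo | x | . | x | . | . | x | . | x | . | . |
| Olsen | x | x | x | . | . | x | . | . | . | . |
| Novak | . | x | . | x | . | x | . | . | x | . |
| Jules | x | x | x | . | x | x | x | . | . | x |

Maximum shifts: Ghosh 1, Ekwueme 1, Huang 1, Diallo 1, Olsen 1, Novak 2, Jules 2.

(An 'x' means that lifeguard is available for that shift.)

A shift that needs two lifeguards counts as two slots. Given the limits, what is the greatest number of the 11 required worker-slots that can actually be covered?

9

Total capacity across all lifeguards is 1+1+1+1+1+2+2 = 9, and 11 slots are needed, so at most 9 can be filled.
An assignment achieving 9: Feb 16→Olsen, Feb 18→Ekwueme, Feb 19→Huang, Feb 20→Novak, Feb 21→Ghosh+Jules, Feb 22→Diallo, Feb 23→Novak, Feb 24→Jules.
Loads: Ghosh 1/1, Ekwueme 1/1, Huang 1/1, Diallo 1/1, Olsen 1/1, Novak 2/2, Jules 2/2.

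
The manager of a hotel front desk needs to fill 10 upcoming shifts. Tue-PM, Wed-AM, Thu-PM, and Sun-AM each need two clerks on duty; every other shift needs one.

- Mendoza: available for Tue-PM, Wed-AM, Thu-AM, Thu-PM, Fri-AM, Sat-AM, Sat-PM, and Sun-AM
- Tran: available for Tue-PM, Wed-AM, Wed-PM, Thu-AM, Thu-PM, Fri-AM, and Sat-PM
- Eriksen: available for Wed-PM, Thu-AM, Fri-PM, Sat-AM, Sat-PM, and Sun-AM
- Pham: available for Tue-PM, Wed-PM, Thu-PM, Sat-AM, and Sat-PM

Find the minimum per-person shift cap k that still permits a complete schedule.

4

With 4 clerks and 14 worker-slots to fill, someone must work at least ⌈14/4⌉ = 4 shifts, so k ≥ 4.
k = 4 works: Tue-PM→Mendoza+Tran, Wed-AM→Mendoza+Tran, Wed-PM→Tran, Thu-AM→Eriksen, Thu-PM→Tran+Pham, Fri-AM→Mendoza, Fri-PM→Eriksen, Sat-AM→Eriksen, Sat-PM→Pham, Sun-AM→Mendoza+Eriksen.
Loads: Mendoza 4, Tran 4, Eriksen 4, Pham 2 — all ≤ 4.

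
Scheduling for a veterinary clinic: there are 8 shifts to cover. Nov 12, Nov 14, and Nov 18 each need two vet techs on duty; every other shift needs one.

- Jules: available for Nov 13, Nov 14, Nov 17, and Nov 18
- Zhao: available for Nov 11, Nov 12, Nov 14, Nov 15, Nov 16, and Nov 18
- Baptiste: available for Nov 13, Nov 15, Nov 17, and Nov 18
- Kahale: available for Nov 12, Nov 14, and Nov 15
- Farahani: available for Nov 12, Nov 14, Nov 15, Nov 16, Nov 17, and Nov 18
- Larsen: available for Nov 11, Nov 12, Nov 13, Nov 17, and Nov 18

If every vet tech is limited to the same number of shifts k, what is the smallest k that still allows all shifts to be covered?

With 6 vet techs and 11 worker-slots to fill, someone must work at least ⌈11/6⌉ = 2 shifts, so k ≥ 2.
k = 2 works: Nov 11→Zhao, Nov 12→Kahale+Farahani, Nov 13→Jules, Nov 14→Kahale+Farahani, Nov 15→Baptiste, Nov 16→Zhao, Nov 17→Jules, Nov 18→Baptiste+Larsen.
Loads: Jules 2, Zhao 2, Baptiste 2, Kahale 2, Farahani 2, Larsen 1 — all ≤ 2.

2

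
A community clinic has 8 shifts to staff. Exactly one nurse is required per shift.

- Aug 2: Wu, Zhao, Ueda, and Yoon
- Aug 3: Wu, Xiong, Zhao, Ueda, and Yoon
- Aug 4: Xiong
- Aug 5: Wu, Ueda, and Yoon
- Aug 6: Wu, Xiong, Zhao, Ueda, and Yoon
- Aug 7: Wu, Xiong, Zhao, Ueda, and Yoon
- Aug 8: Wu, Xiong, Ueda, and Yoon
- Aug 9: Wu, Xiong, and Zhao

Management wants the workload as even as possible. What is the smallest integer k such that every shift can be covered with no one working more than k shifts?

With 5 nurses and 8 worker-slots to fill, someone must work at least ⌈8/5⌉ = 2 shifts, so k ≥ 2.
k = 2 works: Aug 2→Zhao, Aug 3→Zhao, Aug 4→Xiong, Aug 5→Wu, Aug 6→Ueda, Aug 7→Ueda, Aug 8→Xiong, Aug 9→Wu.
Loads: Wu 2, Xiong 2, Zhao 2, Ueda 2, Yoon 0 — all ≤ 2.

2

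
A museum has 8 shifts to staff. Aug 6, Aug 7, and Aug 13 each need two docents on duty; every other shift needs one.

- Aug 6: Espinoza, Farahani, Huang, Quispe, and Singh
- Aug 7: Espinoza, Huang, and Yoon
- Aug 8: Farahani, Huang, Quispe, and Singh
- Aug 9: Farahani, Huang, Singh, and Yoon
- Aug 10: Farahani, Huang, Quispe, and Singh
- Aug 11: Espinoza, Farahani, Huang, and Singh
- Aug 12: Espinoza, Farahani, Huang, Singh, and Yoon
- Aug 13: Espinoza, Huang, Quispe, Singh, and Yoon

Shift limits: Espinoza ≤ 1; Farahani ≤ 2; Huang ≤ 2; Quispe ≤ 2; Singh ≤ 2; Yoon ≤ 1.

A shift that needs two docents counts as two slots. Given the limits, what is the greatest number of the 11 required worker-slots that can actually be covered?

10

Total capacity across all docents is 1+2+2+2+2+1 = 10, and 11 slots are needed, so at most 10 can be filled.
An assignment achieving 10: Aug 6→Quispe+Singh, Aug 7→Espinoza+Huang, Aug 8→Farahani, Aug 9→Farahani, Aug 10→Huang, Aug 11→Singh, Aug 12→Yoon, Aug 13→Quispe.
Loads: Espinoza 1/1, Farahani 2/2, Huang 2/2, Quispe 2/2, Singh 2/2, Yoon 1/1.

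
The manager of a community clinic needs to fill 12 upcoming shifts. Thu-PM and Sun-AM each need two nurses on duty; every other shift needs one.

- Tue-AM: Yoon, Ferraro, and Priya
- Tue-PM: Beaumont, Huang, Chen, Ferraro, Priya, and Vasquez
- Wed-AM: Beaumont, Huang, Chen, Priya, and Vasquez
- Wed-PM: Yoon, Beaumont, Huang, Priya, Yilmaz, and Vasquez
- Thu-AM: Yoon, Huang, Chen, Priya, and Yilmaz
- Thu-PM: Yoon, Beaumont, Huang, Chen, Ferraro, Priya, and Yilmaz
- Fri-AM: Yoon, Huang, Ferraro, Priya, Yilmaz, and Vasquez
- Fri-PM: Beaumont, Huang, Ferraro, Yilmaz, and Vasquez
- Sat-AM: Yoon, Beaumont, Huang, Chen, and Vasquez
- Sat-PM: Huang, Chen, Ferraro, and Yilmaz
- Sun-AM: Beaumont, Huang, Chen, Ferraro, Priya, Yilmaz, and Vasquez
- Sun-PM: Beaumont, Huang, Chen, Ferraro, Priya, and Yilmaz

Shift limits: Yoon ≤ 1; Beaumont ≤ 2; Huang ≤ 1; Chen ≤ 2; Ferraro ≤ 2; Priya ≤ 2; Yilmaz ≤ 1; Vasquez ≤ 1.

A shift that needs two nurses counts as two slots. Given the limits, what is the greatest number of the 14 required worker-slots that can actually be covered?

12

Total capacity across all nurses is 1+2+1+2+2+2+1+1 = 12, and 14 slots are needed, so at most 12 can be filled.
An assignment achieving 12: Tue-AM→Yoon, Tue-PM→Ferraro, Wed-AM→Beaumont, Wed-PM→Priya, Thu-AM→Chen, Thu-PM→Yilmaz, Fri-AM→Ferraro, Fri-PM→Beaumont, Sat-AM→Chen, Sat-PM→Huang, Sun-AM→Vasquez, Sun-PM→Priya.
Loads: Yoon 1/1, Beaumont 2/2, Huang 1/1, Chen 2/2, Ferraro 2/2, Priya 2/2, Yilmaz 1/1, Vasquez 1/1.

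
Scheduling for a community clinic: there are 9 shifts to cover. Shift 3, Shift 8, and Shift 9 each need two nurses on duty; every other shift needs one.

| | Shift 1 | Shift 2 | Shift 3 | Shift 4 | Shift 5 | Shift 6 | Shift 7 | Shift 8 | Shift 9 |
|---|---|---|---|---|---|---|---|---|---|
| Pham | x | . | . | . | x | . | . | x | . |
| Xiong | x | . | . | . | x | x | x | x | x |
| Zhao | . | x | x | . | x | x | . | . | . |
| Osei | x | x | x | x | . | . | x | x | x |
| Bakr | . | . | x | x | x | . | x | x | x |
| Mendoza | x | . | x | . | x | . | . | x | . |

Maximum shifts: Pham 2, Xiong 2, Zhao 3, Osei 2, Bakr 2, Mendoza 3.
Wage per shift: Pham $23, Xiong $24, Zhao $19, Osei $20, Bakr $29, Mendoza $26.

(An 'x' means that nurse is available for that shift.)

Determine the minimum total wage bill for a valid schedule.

Picking the cheapest available nurse for each shift independently would cost $243, but that ignores the shift limits.
An optimal schedule: Shift 1→Pham, Shift 2→Zhao, Shift 3→Zhao+Mendoza, Shift 4→Osei, Shift 5→Mendoza, Shift 6→Zhao, Shift 7→Xiong, Shift 8→Pham+Mendoza, Shift 9→Osei+Xiong.
Total: 23 + 19 + 19 + 26 + 20 + 26 + 19 + 24 + 23 + 26 + 20 + 24 = $269.

$269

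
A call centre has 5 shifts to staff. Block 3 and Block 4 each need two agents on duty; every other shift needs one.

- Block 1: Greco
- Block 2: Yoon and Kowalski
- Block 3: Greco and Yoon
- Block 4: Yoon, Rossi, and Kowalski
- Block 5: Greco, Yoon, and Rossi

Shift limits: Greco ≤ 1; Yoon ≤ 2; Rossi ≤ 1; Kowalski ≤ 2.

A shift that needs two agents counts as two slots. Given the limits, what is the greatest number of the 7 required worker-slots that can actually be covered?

6

Total capacity across all agents is 1+2+1+2 = 6, and 7 slots are needed, so at most 6 can be filled.
An assignment achieving 6: Block 1→Greco, Block 2→Kowalski, Block 3→Yoon, Block 4→Yoon+Kowalski, Block 5→Rossi.
Loads: Greco 1/1, Yoon 2/2, Rossi 1/1, Kowalski 2/2.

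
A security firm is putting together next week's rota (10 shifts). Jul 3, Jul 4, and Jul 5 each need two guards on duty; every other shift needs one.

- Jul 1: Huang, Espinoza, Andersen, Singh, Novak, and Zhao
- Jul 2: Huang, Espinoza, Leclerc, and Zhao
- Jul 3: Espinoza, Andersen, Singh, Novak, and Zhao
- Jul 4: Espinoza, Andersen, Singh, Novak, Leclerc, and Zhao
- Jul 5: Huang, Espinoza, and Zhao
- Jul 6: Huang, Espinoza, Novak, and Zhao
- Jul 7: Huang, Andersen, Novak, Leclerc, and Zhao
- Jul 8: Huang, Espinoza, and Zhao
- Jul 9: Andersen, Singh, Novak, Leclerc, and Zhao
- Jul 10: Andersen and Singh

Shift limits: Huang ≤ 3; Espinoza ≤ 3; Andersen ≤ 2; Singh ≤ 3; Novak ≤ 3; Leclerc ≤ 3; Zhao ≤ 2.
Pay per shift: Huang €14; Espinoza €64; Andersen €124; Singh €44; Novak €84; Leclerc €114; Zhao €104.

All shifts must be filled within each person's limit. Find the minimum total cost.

Picking the cheapest available guard for each shift independently would cost €452, but that ignores the shift limits.
An optimal schedule: Jul 1→Singh, Jul 2→Huang, Jul 3→Espinoza+Novak, Jul 4→Novak+Zhao, Jul 5→Huang+Espinoza, Jul 6→Espinoza, Jul 7→Novak, Jul 8→Huang, Jul 9→Singh, Jul 10→Singh.
Total: 44 + 14 + 64 + 84 + 84 + 104 + 14 + 64 + 64 + 84 + 14 + 44 + 44 = €722.

€722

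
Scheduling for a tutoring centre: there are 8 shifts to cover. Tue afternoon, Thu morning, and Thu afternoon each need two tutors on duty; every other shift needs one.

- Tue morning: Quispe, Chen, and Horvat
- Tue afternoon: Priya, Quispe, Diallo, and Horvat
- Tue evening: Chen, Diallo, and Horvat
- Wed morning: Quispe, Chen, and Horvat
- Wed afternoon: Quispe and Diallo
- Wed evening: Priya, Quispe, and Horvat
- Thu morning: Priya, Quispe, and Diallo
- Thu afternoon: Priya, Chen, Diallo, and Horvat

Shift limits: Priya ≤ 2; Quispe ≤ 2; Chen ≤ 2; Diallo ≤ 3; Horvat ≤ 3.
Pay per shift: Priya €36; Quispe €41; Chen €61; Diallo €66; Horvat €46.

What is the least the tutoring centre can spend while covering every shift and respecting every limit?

Picking the cheapest available tutor for each shift independently would cost €441, but that ignores the shift limits.
An optimal schedule: Tue morning→Quispe, Tue afternoon→Horvat+Diallo, Tue evening→Horvat, Wed morning→Chen, Wed afternoon→Quispe, Wed evening→Priya, Thu morning→Priya+Diallo, Thu afternoon→Horvat+Chen.
Total: 41 + 46 + 66 + 46 + 61 + 41 + 36 + 36 + 66 + 46 + 61 = €546.

€546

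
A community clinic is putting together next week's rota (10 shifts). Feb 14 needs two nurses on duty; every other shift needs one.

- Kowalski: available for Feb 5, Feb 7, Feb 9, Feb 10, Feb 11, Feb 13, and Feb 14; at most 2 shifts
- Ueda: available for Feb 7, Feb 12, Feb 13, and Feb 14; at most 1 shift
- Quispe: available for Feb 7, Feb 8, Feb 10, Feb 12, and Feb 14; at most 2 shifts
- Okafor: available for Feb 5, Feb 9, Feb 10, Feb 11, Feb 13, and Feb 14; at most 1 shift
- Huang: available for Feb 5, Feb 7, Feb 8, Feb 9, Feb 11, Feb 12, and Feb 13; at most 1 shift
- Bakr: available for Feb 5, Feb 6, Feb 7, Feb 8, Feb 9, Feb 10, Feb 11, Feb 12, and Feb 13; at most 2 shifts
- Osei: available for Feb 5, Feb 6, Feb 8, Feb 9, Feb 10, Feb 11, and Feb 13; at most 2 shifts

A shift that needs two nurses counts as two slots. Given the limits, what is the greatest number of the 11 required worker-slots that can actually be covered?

11

Total capacity across all nurses is 2+1+2+1+1+2+2 = 11, and 11 slots are needed, so at most 11 can be filled.
An assignment achieving 11: Feb 5→Kowalski, Feb 6→Bakr, Feb 7→Huang, Feb 8→Quispe, Feb 9→Okafor, Feb 10→Bakr, Feb 11→Osei, Feb 12→Ueda, Feb 13→Osei, Feb 14→Kowalski+Quispe.
Loads: Kowalski 2/2, Ueda 1/1, Quispe 2/2, Okafor 1/1, Huang 1/1, Bakr 2/2, Osei 2/2.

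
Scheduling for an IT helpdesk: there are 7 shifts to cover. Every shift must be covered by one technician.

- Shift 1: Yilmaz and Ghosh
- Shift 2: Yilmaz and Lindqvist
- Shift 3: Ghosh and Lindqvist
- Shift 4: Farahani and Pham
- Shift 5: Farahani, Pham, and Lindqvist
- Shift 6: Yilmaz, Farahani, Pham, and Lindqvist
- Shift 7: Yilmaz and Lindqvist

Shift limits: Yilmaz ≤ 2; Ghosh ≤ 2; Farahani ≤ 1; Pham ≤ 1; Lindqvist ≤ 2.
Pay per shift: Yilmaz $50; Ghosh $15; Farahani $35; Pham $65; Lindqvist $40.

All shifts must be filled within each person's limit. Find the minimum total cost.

$245

Picking the cheapest available technician for each shift independently would cost $215, but that ignores the shift limits.
An optimal schedule: Shift 1→Ghosh, Shift 2→Lindqvist, Shift 3→Ghosh, Shift 4→Farahani, Shift 5→Lindqvist, Shift 6→Yilmaz, Shift 7→Yilmaz.
Total: 15 + 40 + 15 + 35 + 40 + 50 + 50 = $245.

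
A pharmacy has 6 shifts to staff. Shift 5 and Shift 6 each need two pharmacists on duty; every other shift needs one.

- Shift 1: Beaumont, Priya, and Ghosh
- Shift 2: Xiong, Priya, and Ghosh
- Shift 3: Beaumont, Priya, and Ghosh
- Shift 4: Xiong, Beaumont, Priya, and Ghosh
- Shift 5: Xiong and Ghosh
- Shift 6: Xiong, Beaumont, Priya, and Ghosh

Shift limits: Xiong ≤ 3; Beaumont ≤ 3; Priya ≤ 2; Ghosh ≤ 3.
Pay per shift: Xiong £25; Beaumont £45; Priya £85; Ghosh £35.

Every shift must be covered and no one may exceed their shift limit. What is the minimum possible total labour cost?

Shift 5 can only be covered by Xiong and Ghosh, so that assignment is forced.
Picking the cheapest available pharmacist for each shift independently would cost £240, but that ignores the shift limits.
An optimal schedule: Shift 1→Ghosh, Shift 2→Xiong, Shift 3→Ghosh, Shift 4→Beaumont, Shift 5→Xiong+Ghosh, Shift 6→Xiong+Beaumont.
Total: 35 + 25 + 35 + 45 + 25 + 35 + 25 + 45 = £270.

£270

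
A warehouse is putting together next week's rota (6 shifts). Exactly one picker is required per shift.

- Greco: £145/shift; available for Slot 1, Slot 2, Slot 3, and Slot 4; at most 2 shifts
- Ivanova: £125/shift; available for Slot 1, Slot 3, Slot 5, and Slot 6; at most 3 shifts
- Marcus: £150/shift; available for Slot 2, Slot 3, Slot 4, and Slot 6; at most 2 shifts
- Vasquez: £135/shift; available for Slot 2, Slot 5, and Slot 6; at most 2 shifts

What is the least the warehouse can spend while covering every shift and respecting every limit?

£790

Picking the cheapest available picker for each shift independently would cost £780, but that ignores the shift limits.
An optimal schedule: Slot 1→Ivanova, Slot 2→Vasquez, Slot 3→Ivanova, Slot 4→Greco, Slot 5→Ivanova, Slot 6→Vasquez.
Total: 125 + 135 + 125 + 145 + 125 + 135 = £790.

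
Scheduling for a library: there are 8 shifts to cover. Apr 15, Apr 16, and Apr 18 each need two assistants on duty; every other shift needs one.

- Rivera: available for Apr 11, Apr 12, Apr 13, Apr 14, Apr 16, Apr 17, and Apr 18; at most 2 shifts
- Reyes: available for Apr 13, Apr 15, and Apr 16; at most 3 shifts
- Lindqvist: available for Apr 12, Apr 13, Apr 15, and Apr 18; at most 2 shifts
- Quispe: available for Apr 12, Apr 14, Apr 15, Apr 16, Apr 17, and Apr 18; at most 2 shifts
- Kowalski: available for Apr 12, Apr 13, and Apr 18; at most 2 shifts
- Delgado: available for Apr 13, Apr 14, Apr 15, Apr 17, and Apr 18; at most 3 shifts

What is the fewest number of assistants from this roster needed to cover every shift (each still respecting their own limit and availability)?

5

11 slots to fill and no one can take more than 3, so at least ⌈11/3⌉ = 4 assistants are needed.
Any 4 assistants together have capacity at most 3+3+2+2 = 10 < 11 slots, so 4 can never suffice.
Rivera, Reyes, Lindqvist, Quispe, and Kowalski alone can cover everything: Apr 11→Rivera, Apr 12→Kowalski, Apr 13→Reyes, Apr 14→Rivera, Apr 15→Reyes+Lindqvist, Apr 16→Reyes+Quispe, Apr 17→Quispe, Apr 18→Lindqvist+Kowalski.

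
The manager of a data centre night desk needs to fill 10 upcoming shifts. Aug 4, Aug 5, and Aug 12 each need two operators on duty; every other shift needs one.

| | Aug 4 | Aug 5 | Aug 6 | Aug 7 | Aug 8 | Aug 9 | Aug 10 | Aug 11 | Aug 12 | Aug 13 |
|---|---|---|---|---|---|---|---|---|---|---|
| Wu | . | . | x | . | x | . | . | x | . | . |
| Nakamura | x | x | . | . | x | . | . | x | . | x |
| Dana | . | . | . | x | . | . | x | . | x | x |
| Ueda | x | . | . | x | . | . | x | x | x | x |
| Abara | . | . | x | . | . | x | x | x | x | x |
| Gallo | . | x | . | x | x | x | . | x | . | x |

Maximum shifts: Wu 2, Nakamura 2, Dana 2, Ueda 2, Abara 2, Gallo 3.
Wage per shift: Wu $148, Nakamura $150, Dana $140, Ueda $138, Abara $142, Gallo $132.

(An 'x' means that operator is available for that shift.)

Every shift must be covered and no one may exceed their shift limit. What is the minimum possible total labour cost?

$1832

Aug 4 can only be covered by Nakamura and Ueda, so that assignment is forced.
Aug 5 can only be covered by Nakamura and Gallo, so that assignment is forced.
Picking the cheapest available operator for each shift independently would cost $1788, but that ignores the shift limits.
An optimal schedule: Aug 4→Nakamura+Ueda, Aug 5→Nakamura+Gallo, Aug 6→Wu, Aug 7→Dana, Aug 8→Wu, Aug 9→Abara, Aug 10→Dana, Aug 11→Gallo, Aug 12→Ueda+Abara, Aug 13→Gallo.
Total: 150 + 138 + 150 + 132 + 148 + 140 + 148 + 142 + 140 + 132 + 138 + 142 + 132 = $1832.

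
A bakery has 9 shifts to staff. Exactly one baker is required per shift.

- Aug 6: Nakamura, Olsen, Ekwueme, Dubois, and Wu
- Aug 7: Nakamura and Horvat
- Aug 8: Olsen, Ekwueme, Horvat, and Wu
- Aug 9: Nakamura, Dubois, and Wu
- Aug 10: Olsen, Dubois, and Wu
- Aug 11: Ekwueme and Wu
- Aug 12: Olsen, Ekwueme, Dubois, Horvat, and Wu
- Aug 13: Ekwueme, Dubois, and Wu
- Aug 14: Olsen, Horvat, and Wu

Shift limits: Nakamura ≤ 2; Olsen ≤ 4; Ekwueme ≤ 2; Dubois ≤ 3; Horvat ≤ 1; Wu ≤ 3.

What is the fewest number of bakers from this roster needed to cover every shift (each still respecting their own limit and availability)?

9 slots to fill and no one can take more than 4, so at least ⌈9/4⌉ = 3 bakers are needed.
Nakamura, Olsen, and Wu alone can cover everything: Aug 6→Wu, Aug 7→Nakamura, Aug 8→Olsen, Aug 9→Nakamura, Aug 10→Olsen, Aug 11→Wu, Aug 12→Olsen, Aug 13→Wu, Aug 14→Olsen.

3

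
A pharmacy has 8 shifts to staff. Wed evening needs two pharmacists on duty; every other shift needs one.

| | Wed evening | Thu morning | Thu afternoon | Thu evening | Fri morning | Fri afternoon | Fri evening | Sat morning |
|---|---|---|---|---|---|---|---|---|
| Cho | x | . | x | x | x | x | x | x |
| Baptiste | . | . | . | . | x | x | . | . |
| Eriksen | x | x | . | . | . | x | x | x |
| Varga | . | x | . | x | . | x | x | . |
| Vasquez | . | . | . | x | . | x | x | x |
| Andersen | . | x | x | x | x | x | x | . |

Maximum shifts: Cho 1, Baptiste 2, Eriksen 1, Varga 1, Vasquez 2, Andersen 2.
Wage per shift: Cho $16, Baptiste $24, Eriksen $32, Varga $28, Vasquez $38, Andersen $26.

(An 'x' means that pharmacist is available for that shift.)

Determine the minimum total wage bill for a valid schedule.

$252

Wed evening can only be covered by Cho and Eriksen, so that assignment is forced.
Picking the cheapest available pharmacist for each shift independently would cost $170, but that ignores the shift limits.
An optimal schedule: Wed evening→Cho+Eriksen, Thu morning→Varga, Thu afternoon→Andersen, Thu evening→Vasquez, Fri morning→Baptiste, Fri afternoon→Baptiste, Fri evening→Andersen, Sat morning→Vasquez.
Total: 16 + 32 + 28 + 26 + 38 + 24 + 24 + 26 + 38 = $252.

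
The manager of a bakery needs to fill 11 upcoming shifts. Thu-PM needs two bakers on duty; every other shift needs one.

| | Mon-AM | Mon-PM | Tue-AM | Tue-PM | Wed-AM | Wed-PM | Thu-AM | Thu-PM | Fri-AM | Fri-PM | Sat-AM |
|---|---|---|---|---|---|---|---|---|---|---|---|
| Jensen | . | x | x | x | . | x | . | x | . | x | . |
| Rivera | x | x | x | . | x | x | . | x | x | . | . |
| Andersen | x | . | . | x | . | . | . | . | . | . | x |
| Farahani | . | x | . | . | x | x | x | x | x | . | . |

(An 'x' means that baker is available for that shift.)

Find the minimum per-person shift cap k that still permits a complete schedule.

3

With 4 bakers and 12 worker-slots to fill, someone must work at least ⌈12/4⌉ = 3 shifts, so k ≥ 3.
k = 3 works: Mon-AM→Andersen, Mon-PM→Jensen, Tue-AM→Jensen, Tue-PM→Andersen, Wed-AM→Rivera, Wed-PM→Farahani, Thu-AM→Farahani, Thu-PM→Rivera+Farahani, Fri-AM→Rivera, Fri-PM→Jensen, Sat-AM→Andersen.
Loads: Jensen 3, Rivera 3, Andersen 3, Farahani 3 — all ≤ 3.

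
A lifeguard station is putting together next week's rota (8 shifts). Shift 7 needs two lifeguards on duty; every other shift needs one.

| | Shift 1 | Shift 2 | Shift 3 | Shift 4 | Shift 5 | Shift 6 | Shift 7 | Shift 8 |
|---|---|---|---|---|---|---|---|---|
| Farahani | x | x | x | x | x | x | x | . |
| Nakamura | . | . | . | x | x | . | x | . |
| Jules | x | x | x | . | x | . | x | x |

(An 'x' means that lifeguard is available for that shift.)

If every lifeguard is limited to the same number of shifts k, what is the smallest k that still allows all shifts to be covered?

With 3 lifeguards and 9 worker-slots to fill, someone must work at least ⌈9/3⌉ = 3 shifts, so k ≥ 3.
k = 3 works: Shift 1→Farahani, Shift 2→Farahani, Shift 3→Jules, Shift 4→Nakamura, Shift 5→Nakamura, Shift 6→Farahani, Shift 7→Nakamura+Jules, Shift 8→Jules.
Loads: Farahani 3, Nakamura 3, Jules 3 — all ≤ 3.

3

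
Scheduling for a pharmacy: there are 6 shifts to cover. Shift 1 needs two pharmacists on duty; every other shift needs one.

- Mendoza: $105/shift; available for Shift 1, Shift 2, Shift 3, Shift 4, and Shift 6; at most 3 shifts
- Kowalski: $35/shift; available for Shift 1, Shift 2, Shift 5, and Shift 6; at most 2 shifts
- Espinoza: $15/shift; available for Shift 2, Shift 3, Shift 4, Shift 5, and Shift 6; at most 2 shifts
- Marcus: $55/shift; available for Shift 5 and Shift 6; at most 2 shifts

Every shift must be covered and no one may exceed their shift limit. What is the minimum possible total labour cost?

Shift 1 can only be covered by Mendoza and Kowalski, so that assignment is forced.
Picking the cheapest available pharmacist for each shift independently would cost $215, but that ignores the shift limits.
An optimal schedule: Shift 1→Kowalski+Mendoza, Shift 2→Kowalski, Shift 3→Espinoza, Shift 4→Espinoza, Shift 5→Marcus, Shift 6→Marcus.
Total: 35 + 105 + 35 + 15 + 15 + 55 + 55 = $315.

$315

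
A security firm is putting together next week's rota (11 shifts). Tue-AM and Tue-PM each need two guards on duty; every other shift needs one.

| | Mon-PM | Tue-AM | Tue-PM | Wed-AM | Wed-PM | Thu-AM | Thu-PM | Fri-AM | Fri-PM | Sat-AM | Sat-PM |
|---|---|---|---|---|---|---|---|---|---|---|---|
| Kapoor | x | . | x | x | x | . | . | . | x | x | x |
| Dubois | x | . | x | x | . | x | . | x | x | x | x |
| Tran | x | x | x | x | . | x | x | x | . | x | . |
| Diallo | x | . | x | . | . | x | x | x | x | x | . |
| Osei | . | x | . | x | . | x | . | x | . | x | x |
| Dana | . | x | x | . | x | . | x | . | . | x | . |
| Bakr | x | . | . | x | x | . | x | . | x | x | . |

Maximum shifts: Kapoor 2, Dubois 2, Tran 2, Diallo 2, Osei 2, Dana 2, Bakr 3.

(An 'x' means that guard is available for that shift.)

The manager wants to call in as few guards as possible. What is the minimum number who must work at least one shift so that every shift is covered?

6

13 slots to fill and no one can take more than 3, so at least ⌈13/3⌉ = 5 guards are needed.
Any 5 guards together have capacity at most 3+2+2+2+2 = 11 < 13 slots, so 5 can never suffice.
Kapoor, Dubois, Tran, Diallo, Osei, and Bakr alone can cover everything: Mon-PM→Bakr, Tue-AM→Tran+Osei, Tue-PM→Dubois+Diallo, Wed-AM→Osei, Wed-PM→Kapoor, Thu-AM→Dubois, Thu-PM→Tran, Fri-AM→Diallo, Fri-PM→Bakr, Sat-AM→Bakr, Sat-PM→Kapoor.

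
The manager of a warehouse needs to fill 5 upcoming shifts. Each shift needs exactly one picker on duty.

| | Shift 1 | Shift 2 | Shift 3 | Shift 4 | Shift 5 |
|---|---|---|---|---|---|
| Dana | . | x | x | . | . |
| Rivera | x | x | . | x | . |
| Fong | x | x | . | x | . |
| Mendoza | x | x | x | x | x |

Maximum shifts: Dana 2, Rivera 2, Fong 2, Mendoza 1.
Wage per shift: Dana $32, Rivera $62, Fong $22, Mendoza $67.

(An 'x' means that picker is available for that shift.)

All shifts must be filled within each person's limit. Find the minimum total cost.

$175

Shift 5 can only be covered by Mendoza, so that assignment is forced.
Picking the cheapest available picker for each shift independently would cost $165, but that ignores the shift limits.
An optimal schedule: Shift 1→Fong, Shift 2→Dana, Shift 3→Dana, Shift 4→Fong, Shift 5→Mendoza.
Total: 22 + 32 + 32 + 22 + 67 = $175.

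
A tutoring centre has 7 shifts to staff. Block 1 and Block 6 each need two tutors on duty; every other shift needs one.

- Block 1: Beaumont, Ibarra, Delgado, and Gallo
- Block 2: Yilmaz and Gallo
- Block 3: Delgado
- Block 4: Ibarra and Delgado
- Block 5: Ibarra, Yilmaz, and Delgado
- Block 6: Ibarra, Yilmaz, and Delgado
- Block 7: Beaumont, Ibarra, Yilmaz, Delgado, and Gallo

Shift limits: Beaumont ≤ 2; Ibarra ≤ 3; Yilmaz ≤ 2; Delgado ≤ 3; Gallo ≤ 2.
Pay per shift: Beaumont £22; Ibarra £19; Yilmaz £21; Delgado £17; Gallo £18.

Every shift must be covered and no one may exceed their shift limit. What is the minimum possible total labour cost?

£165

Block 3 can only be covered by Delgado, so that assignment is forced.
Picking the cheapest available tutor for each shift independently would cost £157, but that ignores the shift limits.
An optimal schedule: Block 1→Gallo+Ibarra, Block 2→Gallo, Block 3→Delgado, Block 4→Delgado, Block 5→Delgado, Block 6→Ibarra+Yilmaz, Block 7→Ibarra.
Total: 18 + 19 + 18 + 17 + 17 + 17 + 19 + 21 + 19 = £165.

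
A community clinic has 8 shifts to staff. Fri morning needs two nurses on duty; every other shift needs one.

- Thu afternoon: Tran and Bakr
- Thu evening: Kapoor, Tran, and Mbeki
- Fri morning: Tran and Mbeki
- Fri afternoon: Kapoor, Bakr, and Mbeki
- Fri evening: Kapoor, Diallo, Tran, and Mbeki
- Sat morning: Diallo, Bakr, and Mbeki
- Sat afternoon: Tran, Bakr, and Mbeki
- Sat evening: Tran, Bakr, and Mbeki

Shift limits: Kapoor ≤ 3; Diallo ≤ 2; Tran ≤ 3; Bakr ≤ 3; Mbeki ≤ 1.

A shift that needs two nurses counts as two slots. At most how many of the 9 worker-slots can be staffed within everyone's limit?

Total capacity across all nurses is 3+2+3+3+1 = 12, and 9 slots are needed, so at most 9 can be filled.
An assignment achieving 9: Thu afternoon→Tran, Thu evening→Kapoor, Fri morning→Tran+Mbeki, Fri afternoon→Kapoor, Fri evening→Kapoor, Sat morning→Diallo, Sat afternoon→Tran, Sat evening→Bakr.
Loads: Kapoor 3/3, Diallo 1/2, Tran 3/3, Bakr 1/3, Mbeki 1/1.

9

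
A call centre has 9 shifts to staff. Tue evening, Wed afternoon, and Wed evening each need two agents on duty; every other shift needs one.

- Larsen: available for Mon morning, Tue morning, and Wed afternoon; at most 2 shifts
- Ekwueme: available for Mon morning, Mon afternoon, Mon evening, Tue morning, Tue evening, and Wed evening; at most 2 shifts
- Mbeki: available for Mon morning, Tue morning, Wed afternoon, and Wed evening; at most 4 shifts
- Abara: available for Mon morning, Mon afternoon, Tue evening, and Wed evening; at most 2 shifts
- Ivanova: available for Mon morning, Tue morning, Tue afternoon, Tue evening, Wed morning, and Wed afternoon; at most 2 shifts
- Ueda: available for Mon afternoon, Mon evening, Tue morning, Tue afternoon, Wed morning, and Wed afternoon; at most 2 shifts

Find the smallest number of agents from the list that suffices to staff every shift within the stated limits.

5

12 slots to fill and no one can take more than 4, so at least ⌈12/4⌉ = 3 agents are needed.
Any 4 agents together have capacity at most 4+2+2+2 = 10 < 12 slots, so 4 can never suffice.
Ekwueme, Mbeki, Abara, Ivanova, and Ueda alone can cover everything: Mon morning→Mbeki, Mon afternoon→Ueda, Mon evening→Ekwueme, Tue morning→Mbeki, Tue afternoon→Ivanova, Tue evening→Ekwueme+Abara, Wed morning→Ivanova, Wed afternoon→Mbeki+Ueda, Wed evening→Mbeki+Abara.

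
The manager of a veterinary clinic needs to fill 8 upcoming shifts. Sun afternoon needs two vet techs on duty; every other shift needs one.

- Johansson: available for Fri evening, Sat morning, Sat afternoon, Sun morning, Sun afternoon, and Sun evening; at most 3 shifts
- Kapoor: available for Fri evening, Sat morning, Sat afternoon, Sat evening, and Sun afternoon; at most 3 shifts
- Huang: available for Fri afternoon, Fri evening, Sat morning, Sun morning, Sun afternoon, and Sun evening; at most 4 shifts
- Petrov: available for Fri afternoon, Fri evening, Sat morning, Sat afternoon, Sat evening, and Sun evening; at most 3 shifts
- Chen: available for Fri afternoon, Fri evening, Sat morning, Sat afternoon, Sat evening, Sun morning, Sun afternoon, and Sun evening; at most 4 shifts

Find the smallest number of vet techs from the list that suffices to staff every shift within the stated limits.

9 slots to fill and no one can take more than 4, so at least ⌈9/4⌉ = 3 vet techs are needed.
Johansson, Kapoor, and Huang alone can cover everything: Fri afternoon→Huang, Fri evening→Kapoor, Sat morning→Huang, Sat afternoon→Johansson, Sat evening→Kapoor, Sun morning→Johansson, Sun afternoon→Kapoor+Huang, Sun evening→Johansson.

3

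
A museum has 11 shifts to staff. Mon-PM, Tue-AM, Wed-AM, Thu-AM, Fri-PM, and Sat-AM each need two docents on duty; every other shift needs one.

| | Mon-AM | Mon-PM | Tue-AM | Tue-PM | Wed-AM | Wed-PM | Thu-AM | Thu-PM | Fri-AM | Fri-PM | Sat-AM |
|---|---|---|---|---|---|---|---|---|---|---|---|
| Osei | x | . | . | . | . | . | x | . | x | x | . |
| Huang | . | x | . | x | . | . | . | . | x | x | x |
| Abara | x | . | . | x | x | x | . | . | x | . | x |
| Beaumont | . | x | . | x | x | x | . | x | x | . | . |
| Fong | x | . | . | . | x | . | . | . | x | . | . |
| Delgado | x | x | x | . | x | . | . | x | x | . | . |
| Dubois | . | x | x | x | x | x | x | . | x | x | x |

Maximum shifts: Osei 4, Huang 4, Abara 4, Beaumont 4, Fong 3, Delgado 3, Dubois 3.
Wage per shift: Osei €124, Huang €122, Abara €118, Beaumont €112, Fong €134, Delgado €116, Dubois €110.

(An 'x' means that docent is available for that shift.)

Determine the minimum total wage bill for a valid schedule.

Tue-AM can only be covered by Delgado and Dubois, so that assignment is forced.
Thu-AM can only be covered by Osei and Dubois, so that assignment is forced.
Picking the cheapest available docent for each shift independently would cost €1922, but that ignores the shift limits.
An optimal schedule: Mon-AM→Delgado, Mon-PM→Beaumont+Delgado, Tue-AM→Dubois+Delgado, Tue-PM→Abara, Wed-AM→Beaumont+Abara, Wed-PM→Beaumont, Thu-AM→Dubois+Osei, Thu-PM→Beaumont, Fri-AM→Abara, Fri-PM→Dubois+Huang, Sat-AM→Abara+Huang.
Total: 116 + 112 + 116 + 110 + 116 + 118 + 112 + 118 + 112 + 110 + 124 + 112 + 118 + 110 + 122 + 118 + 122 = €1966.

€1966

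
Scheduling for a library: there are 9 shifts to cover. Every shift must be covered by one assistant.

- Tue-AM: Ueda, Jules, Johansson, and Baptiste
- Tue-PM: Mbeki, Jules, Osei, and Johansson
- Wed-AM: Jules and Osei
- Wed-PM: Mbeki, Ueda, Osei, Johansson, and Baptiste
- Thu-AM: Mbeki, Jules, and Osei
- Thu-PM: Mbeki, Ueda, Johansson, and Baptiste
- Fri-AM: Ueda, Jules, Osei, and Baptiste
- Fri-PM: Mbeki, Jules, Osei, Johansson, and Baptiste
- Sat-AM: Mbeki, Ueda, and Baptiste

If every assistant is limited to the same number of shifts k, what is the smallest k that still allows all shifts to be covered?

2

With 6 assistants and 9 worker-slots to fill, someone must work at least ⌈9/6⌉ = 2 shifts, so k ≥ 2.
k = 2 works: Tue-AM→Ueda, Tue-PM→Jules, Wed-AM→Jules, Wed-PM→Osei, Thu-AM→Mbeki, Thu-PM→Ueda, Fri-AM→Osei, Fri-PM→Johansson, Sat-AM→Mbeki.
Loads: Mbeki 2, Ueda 2, Jules 2, Osei 2, Johansson 1, Baptiste 0 — all ≤ 2.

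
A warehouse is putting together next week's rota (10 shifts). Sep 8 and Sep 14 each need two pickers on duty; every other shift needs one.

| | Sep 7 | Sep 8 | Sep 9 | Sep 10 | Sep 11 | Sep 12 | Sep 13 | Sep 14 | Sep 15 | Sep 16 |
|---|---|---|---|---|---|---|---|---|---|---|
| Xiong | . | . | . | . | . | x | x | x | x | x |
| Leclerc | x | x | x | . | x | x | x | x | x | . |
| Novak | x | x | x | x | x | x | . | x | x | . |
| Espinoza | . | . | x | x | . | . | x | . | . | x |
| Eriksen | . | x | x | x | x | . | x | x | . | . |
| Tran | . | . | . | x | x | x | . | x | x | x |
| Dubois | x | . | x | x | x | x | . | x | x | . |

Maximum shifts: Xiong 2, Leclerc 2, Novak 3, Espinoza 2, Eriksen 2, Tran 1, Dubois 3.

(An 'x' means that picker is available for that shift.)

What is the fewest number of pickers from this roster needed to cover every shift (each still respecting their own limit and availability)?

5

12 slots to fill and no one can take more than 3, so at least ⌈12/3⌉ = 4 pickers are needed.
Any 4 pickers together have capacity at most 3+3+2+2 = 10 < 12 slots, so 4 can never suffice.
Xiong, Leclerc, Novak, Espinoza, and Dubois alone can cover everything: Sep 7→Leclerc, Sep 8→Leclerc+Novak, Sep 9→Espinoza, Sep 10→Novak, Sep 11→Novak, Sep 12→Dubois, Sep 13→Espinoza, Sep 14→Xiong+Dubois, Sep 15→Dubois, Sep 16→Xiong.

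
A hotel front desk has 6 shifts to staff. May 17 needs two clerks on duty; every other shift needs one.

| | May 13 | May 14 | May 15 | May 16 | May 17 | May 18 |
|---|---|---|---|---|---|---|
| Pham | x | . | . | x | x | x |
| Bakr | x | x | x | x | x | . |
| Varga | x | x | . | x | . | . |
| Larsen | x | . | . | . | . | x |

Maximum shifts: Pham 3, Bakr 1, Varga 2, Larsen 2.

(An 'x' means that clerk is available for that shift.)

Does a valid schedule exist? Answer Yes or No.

Total capacity is 8 and 7 slots are needed, so capacity alone doesn't rule it out.
Shifts {May 15, May 17} need 3 worker-slots in total, but the clerks available for any of those shifts (Pham and Bakr) can supply at most 2 among them. So no valid schedule exists.

No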